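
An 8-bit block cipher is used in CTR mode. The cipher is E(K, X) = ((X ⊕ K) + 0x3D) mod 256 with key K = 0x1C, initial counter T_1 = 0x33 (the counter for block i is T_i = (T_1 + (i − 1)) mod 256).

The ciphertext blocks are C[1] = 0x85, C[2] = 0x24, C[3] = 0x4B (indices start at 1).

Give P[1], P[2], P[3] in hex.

CTR decryption: S_i = E(K, T_i) where T_i is the counter for block i; P_i = C_i ⊕ S_i.
P[1]: T = 0x33, S = E(K, T) = 0x6C; 0x85 ⊕ 0x6C = 0xE9.
P[2]: T = 0x34, S = E(K, T) = 0x65; 0x24 ⊕ 0x65 = 0x41.
P[3]: T = 0x35, S = E(K, T) = 0x66; 0x4B ⊕ 0x66 = 0x2D.

P[1] = 0xE9, P[2] = 0x41, P[3] = 0x2D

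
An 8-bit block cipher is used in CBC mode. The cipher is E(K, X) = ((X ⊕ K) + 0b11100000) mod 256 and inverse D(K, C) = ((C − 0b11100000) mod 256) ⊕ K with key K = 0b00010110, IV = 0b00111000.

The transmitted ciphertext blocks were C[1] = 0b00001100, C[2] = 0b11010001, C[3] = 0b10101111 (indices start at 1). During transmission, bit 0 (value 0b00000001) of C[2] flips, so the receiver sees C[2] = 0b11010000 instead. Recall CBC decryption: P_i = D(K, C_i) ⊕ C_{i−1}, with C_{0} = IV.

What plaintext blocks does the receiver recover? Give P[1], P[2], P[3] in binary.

P[1] = 0b00000010, P[2] = 0b11101010, P[3] = 0b00001001

Only C[2] changed, to 0b11010000. In CBC, a change in C_i garbles P_i and flips the same bit in P_{i+1}. Decrypting the received ciphertext:
P[1]: D(K, 0b00001100) = 0b00111010; 0b00111010 ⊕ 0b00111000 = 0b00000010.
P[2]: D(K, 0b11010000) = 0b11100110; 0b11100110 ⊕ 0b00001100 = 0b11101010.
P[3]: D(K, 0b10101111) = 0b11011001; 0b11011001 ⊕ 0b11010000 = 0b00001001.
Blocks that differ from the original plaintext: P[2], P[3].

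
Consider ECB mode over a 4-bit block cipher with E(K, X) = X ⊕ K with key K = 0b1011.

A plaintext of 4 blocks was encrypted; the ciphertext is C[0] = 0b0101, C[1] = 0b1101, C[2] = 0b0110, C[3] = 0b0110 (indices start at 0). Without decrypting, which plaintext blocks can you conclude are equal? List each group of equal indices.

P[2] = P[3]

ECB encrypts each block independently with the same key, so equal ciphertext blocks imply equal plaintext blocks.
C[2] = C[3] = 0b0110, so P[2] = P[3].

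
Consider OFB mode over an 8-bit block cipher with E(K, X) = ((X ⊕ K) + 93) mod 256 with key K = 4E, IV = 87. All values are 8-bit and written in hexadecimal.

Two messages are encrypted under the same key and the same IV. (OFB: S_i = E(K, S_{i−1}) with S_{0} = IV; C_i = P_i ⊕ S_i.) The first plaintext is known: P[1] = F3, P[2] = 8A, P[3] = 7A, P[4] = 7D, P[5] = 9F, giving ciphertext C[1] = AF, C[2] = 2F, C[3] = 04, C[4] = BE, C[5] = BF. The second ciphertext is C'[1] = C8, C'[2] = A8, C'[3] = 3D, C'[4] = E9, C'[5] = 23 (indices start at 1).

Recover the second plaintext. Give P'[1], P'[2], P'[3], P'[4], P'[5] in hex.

P'[1] = 94, P'[2] = 0D, P'[3] = 43, P'[4] = 2A, P'[5] = 03

In OFB with a reused IV, both messages share the same keystream S_i, so C_i ⊕ C'_i = P_i ⊕ P'_i and thus P'_i = P_i ⊕ C_i ⊕ C'_i.
P'[1]: F3 ⊕ AF ⊕ C8 = 94.
P'[2]: 8A ⊕ 2F ⊕ A8 = 0D.
P'[3]: 7A ⊕ 04 ⊕ 3D = 43.
P'[4]: 7D ⊕ BE ⊕ E9 = 2A.
P'[5]: 9F ⊕ BF ⊕ 23 = 03.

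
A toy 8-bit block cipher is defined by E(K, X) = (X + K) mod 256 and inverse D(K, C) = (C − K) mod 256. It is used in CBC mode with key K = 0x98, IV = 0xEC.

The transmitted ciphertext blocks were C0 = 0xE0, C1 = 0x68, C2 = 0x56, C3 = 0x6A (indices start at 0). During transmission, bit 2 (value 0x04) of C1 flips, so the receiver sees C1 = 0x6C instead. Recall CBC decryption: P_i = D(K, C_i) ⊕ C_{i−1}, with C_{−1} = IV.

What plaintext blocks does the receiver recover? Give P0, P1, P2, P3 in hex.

Only C1 changed, to 0x6C. In CBC, a change in C_i garbles P_i and flips the same bit in P_{i+1}. Decrypting the received ciphertext:
P0: D(K, 0xE0) = 0x48; 0x48 ⊕ 0xEC = 0xA4.
P1: D(K, 0x6C) = 0xD4; 0xD4 ⊕ 0xE0 = 0x34.
P2: D(K, 0x56) = 0xBE; 0xBE ⊕ 0x6C = 0xD2.
P3: D(K, 0x6A) = 0xD2; 0xD2 ⊕ 0x56 = 0x84.
Blocks that differ from the original plaintext: P1, P2.

P0 = 0xA4, P1 = 0x34, P2 = 0xD2, P3 = 0x84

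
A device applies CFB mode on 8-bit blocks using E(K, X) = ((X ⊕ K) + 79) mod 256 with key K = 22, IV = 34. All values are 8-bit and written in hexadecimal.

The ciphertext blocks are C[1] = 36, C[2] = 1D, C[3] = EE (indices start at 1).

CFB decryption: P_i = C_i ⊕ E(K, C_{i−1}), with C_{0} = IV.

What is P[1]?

P[1] = B9

P[1]: E(K, 34) = 8F; 36 ⊕ 8F = B9.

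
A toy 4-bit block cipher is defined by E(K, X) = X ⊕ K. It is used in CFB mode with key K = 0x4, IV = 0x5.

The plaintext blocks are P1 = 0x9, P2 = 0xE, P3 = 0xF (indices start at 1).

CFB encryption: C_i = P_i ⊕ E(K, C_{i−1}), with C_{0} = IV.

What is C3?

C1: E(K, 0x5) = 0x1; 0x9 ⊕ 0x1 = 0x8.
C2: E(K, 0x8) = 0xC; 0xE ⊕ 0xC = 0x2.
C3: E(K, 0x2) = 0x6; 0xF ⊕ 0x6 = 0x9.

C3 = 0x9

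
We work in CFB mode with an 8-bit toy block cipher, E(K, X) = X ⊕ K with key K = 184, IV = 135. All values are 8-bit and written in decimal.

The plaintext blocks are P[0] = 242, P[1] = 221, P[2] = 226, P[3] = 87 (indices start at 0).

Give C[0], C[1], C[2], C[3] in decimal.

C[0] = 205, C[1] = 168, C[2] = 242, C[3] = 29

CFB encryption: C_i = P_i ⊕ E(K, C_{i−1}), with C_{−1} = IV.
C[0]: E(K, 135) = 63; 242 ⊕ 63 = 205.
C[1]: E(K, 205) = 117; 221 ⊕ 117 = 168.
C[2]: E(K, 168) = 16; 226 ⊕ 16 = 242.
C[3]: E(K, 242) = 74; 87 ⊕ 74 = 29.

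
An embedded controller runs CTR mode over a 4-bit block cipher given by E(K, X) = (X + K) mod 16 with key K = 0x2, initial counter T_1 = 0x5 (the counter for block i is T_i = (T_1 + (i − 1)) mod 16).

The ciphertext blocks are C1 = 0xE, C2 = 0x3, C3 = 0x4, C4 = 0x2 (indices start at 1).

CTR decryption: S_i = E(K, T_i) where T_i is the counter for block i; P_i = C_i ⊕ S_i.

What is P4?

P4: T = 0x8, S = E(K, T) = 0xA; 0x2 ⊕ 0xA = 0x8.

P4 = 0x8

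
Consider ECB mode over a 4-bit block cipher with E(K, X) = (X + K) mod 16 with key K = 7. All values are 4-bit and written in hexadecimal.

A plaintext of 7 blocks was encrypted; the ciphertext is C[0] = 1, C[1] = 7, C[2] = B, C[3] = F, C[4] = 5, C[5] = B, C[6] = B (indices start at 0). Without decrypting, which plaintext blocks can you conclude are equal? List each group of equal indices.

P[2] = P[5] = P[6]

ECB encrypts each block independently with the same key, so equal ciphertext blocks imply equal plaintext blocks.
C[2] = C[5] = C[6] = B, so P[2] = P[5] = P[6].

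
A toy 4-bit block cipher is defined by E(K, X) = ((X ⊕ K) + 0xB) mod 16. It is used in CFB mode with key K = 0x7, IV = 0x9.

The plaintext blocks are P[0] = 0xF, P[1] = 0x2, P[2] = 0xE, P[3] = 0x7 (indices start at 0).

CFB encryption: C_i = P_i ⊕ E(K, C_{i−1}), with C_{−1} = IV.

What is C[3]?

C[0]: E(K, 0x9) = 0x9; 0xF ⊕ 0x9 = 0x6.
C[1]: E(K, 0x6) = 0xC; 0x2 ⊕ 0xC = 0xE.
C[2]: E(K, 0xE) = 0x4; 0xE ⊕ 0x4 = 0xA.
C[3]: E(K, 0xA) = 0x8; 0x7 ⊕ 0x8 = 0xF.

C[3] = 0xF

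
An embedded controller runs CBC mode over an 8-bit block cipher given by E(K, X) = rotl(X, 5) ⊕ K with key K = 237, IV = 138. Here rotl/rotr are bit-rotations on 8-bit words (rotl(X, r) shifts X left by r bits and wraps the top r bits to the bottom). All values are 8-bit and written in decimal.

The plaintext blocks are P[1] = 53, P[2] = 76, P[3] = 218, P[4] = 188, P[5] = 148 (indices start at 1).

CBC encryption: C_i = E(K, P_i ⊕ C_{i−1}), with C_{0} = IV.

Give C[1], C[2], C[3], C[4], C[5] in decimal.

C[1]: P[1] ⊕ 138 = 191; E(K, 191) = 26.
C[2]: P[2] ⊕ 26 = 86; E(K, 86) = 39.
C[3]: P[3] ⊕ 39 = 253; E(K, 253) = 82.
C[4]: P[4] ⊕ 82 = 238; E(K, 238) = 48.
C[5]: P[5] ⊕ 48 = 164; E(K, 164) = 121.

C[1] = 26, C[2] = 39, C[3] = 82, C[4] = 48, C[5] = 121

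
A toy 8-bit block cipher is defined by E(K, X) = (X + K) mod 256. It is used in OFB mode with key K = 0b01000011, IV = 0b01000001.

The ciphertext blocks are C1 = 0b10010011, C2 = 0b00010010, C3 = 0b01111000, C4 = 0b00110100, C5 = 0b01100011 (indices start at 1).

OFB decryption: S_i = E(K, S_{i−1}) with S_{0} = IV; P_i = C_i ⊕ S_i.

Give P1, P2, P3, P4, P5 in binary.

P1 = 0b00010111, P2 = 0b11010101, P3 = 0b01110010, P4 = 0b01111001, P5 = 0b11110011

P1: S = E(K, 0b01000001) = 0b10000100; 0b10010011 ⊕ 0b10000100 = 0b00010111.
P2: S = E(K, 0b10000100) = 0b11000111; 0b00010010 ⊕ 0b11000111 = 0b11010101.
P3: S = E(K, 0b11000111) = 0b00001010; 0b01111000 ⊕ 0b00001010 = 0b01110010.
P4: S = E(K, 0b00001010) = 0b01001101; 0b00110100 ⊕ 0b01001101 = 0b01111001.
P5: S = E(K, 0b01001101) = 0b10010000; 0b01100011 ⊕ 0b10010000 = 0b11110011.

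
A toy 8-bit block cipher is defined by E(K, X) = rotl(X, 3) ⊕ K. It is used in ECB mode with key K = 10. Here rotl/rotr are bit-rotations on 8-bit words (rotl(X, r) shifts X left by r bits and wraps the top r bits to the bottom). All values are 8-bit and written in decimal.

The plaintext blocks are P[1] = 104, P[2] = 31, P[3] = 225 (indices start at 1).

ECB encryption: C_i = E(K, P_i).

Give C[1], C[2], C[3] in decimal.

C[1]: E(K, 104) = 73.
C[2]: E(K, 31) = 242.
C[3]: E(K, 225) = 5.

C[1] = 73, C[2] = 242, C[3] = 5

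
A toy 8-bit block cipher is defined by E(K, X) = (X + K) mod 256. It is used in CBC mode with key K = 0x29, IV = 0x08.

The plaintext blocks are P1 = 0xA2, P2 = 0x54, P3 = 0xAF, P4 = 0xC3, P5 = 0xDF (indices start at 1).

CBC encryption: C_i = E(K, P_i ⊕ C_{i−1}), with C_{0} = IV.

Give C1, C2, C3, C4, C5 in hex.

C1: P1 ⊕ 0x08 = 0xAA; E(K, 0xAA) = 0xD3.
C2: P2 ⊕ 0xD3 = 0x87; E(K, 0x87) = 0xB0.
C3: P3 ⊕ 0xB0 = 0x1F; E(K, 0x1F) = 0x48.
C4: P4 ⊕ 0x48 = 0x8B; E(K, 0x8B) = 0xB4.
C5: P5 ⊕ 0xB4 = 0x6B; E(K, 0x6B) = 0x94.

C1 = 0xD3, C2 = 0xB0, C3 = 0x48, C4 = 0xB4, C5 = 0x94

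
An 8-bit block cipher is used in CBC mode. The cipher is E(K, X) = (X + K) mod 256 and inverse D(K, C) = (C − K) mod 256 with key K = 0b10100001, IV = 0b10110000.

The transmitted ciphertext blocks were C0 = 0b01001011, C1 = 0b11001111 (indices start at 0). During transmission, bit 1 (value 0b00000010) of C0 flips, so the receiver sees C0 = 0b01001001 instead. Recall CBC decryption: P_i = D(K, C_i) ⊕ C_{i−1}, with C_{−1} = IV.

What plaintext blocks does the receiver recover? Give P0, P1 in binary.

Only C0 changed, to 0b01001001. In CBC, a change in C_i garbles P_i and flips the same bit in P_{i+1}. Decrypting the received ciphertext:
P0: D(K, 0b01001001) = 0b10101000; 0b10101000 ⊕ 0b10110000 = 0b00011000.
P1: D(K, 0b11001111) = 0b00101110; 0b00101110 ⊕ 0b01001001 = 0b01100111.
Blocks that differ from the original plaintext: P0, P1.

P0 = 0b00011000, P1 = 0b01100111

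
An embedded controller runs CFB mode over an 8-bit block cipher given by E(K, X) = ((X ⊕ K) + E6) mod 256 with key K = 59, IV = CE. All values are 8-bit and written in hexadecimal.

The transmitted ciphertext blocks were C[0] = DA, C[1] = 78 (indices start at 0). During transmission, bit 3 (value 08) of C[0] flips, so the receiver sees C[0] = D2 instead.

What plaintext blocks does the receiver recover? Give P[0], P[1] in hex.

CFB decryption: P_i = C_i ⊕ E(K, C_{i−1}), with C_{−1} = IV.
Only C[0] changed, to D2. In CFB, a change in C_i flips the same bit in P_i and garbles P_{i+1}. Decrypting the received ciphertext:
P[0]: E(K, CE) = 7D; D2 ⊕ 7D = AF.
P[1]: E(K, D2) = 71; 78 ⊕ 71 = 09.
Blocks that differ from the original plaintext: P[0], P[1].

P[0] = AF, P[1] = 09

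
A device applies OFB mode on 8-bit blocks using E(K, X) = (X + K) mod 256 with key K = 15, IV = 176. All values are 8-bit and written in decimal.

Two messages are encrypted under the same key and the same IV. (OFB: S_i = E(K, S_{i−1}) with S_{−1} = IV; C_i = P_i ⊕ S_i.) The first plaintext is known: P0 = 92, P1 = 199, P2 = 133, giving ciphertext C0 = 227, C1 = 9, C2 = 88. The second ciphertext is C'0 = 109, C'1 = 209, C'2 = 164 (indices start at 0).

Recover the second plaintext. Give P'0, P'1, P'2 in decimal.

In OFB with a reused IV, both messages share the same keystream S_i, so C_i ⊕ C'_i = P_i ⊕ P'_i and thus P'_i = P_i ⊕ C_i ⊕ C'_i.
P'0: 92 ⊕ 227 ⊕ 109 = 210.
P'1: 199 ⊕ 9 ⊕ 209 = 31.
P'2: 133 ⊕ 88 ⊕ 164 = 121.

P'0 = 210, P'1 = 31, P'2 = 121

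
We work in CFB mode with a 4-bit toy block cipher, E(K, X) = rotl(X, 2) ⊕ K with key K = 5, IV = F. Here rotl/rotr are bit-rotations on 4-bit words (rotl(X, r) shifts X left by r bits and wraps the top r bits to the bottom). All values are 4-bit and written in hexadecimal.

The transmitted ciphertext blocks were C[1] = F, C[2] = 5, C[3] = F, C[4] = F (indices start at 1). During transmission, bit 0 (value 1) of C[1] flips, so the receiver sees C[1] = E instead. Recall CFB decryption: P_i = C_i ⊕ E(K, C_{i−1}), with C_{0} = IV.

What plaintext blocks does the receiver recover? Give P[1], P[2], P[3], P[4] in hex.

P[1] = 4, P[2] = B, P[3] = F, P[4] = 5

Only C[1] changed, to E. In CFB, a change in C_i flips the same bit in P_i and garbles P_{i+1}. Decrypting the received ciphertext:
P[1]: E(K, F) = A; E ⊕ A = 4.
P[2]: E(K, E) = E; 5 ⊕ E = B.
P[3]: E(K, 5) = 0; F ⊕ 0 = F.
P[4]: E(K, F) = A; F ⊕ A = 5.
Blocks that differ from the original plaintext: P[1], P[2].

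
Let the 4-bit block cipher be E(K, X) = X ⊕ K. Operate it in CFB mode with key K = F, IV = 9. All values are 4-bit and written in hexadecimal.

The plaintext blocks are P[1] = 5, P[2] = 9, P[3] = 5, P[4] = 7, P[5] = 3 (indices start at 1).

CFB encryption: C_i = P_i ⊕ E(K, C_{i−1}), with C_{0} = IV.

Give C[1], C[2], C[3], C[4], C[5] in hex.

C[1] = 3, C[2] = 5, C[3] = F, C[4] = 7, C[5] = B

C[1]: E(K, 9) = 6; 5 ⊕ 6 = 3.
C[2]: E(K, 3) = C; 9 ⊕ C = 5.
C[3]: E(K, 5) = A; 5 ⊕ A = F.
C[4]: E(K, F) = 0; 7 ⊕ 0 = 7.
C[5]: E(K, 7) = 8; 3 ⊕ 8 = B.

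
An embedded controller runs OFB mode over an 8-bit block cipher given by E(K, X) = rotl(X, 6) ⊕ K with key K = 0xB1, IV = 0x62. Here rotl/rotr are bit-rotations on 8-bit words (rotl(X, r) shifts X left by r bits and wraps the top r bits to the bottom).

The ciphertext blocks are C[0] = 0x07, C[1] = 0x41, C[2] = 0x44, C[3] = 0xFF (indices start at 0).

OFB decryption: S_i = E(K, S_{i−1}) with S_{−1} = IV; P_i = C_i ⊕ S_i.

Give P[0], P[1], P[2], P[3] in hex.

P[0] = 0x2E, P[1] = 0xBA, P[2] = 0x0B, P[3] = 0x9D

P[0]: S = E(K, 0x62) = 0x29; 0x07 ⊕ 0x29 = 0x2E.
P[1]: S = E(K, 0x29) = 0xFB; 0x41 ⊕ 0xFB = 0xBA.
P[2]: S = E(K, 0xFB) = 0x4F; 0x44 ⊕ 0x4F = 0x0B.
P[3]: S = E(K, 0x4F) = 0x62; 0xFF ⊕ 0x62 = 0x9D.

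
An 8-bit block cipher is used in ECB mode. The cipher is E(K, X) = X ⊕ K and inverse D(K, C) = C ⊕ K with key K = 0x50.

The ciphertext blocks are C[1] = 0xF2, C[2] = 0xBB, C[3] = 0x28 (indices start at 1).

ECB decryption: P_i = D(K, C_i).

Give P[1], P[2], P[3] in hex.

P[1] = 0xA2, P[2] = 0xEB, P[3] = 0x78

P[1]: D(K, 0xF2) = 0xA2.
P[2]: D(K, 0xBB) = 0xEB.
P[3]: D(K, 0x28) = 0x78.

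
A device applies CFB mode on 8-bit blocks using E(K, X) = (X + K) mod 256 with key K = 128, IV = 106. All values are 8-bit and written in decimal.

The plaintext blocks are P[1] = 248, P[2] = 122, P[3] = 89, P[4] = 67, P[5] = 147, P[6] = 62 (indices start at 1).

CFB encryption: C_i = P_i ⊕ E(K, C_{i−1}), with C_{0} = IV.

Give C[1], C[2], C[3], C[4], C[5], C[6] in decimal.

C[1]: E(K, 106) = 234; 248 ⊕ 234 = 18.
C[2]: E(K, 18) = 146; 122 ⊕ 146 = 232.
C[3]: E(K, 232) = 104; 89 ⊕ 104 = 49.
C[4]: E(K, 49) = 177; 67 ⊕ 177 = 242.
C[5]: E(K, 242) = 114; 147 ⊕ 114 = 225.
C[6]: E(K, 225) = 97; 62 ⊕ 97 = 95.

C[1] = 18, C[2] = 232, C[3] = 49, C[4] = 242, C[5] = 225, C[6] = 95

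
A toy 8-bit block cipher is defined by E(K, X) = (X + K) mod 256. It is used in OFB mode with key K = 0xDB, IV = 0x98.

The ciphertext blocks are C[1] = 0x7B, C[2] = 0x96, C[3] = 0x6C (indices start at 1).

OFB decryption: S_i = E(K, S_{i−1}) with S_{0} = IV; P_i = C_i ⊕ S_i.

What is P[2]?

P[1]: S = E(K, 0x98) = 0x73; 0x7B ⊕ 0x73 = 0x08.
P[2]: S = E(K, 0x73) = 0x4E; 0x96 ⊕ 0x4E = 0xD8.

P[2] = 0xD8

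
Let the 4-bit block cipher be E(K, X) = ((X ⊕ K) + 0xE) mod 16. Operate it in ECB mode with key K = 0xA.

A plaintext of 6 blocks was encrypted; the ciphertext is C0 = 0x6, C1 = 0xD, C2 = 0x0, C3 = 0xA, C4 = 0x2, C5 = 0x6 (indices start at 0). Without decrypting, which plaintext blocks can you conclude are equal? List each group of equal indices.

ECB encrypts each block independently with the same key, so equal ciphertext blocks imply equal plaintext blocks.
C0 = C5 = 0x6, so P0 = P5.

P0 = P5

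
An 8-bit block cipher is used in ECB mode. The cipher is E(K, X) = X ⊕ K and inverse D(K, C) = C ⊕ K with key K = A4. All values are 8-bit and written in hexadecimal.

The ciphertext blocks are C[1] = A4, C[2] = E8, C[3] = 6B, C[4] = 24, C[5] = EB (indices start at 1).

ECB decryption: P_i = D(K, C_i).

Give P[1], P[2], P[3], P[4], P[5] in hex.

P[1]: D(K, A4) = 00.
P[2]: D(K, E8) = 4C.
P[3]: D(K, 6B) = CF.
P[4]: D(K, 24) = 80.
P[5]: D(K, EB) = 4F.

P[1] = 00, P[2] = 4C, P[3] = CF, P[4] = 80, P[5] = 4F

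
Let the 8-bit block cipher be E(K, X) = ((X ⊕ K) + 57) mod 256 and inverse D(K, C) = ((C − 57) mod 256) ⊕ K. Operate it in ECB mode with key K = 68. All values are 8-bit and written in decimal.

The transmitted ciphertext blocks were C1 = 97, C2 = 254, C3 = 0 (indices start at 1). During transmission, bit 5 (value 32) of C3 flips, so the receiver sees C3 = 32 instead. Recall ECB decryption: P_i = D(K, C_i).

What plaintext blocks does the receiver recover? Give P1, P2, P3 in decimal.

P1 = 108, P2 = 129, P3 = 163

Only C3 changed, to 32. In ECB, a change in C_i affects only P_i. Decrypting the received ciphertext:
P1: D(K, 97) = 108.
P2: D(K, 254) = 129.
P3: D(K, 32) = 163.
Blocks that differ from the original plaintext: P3.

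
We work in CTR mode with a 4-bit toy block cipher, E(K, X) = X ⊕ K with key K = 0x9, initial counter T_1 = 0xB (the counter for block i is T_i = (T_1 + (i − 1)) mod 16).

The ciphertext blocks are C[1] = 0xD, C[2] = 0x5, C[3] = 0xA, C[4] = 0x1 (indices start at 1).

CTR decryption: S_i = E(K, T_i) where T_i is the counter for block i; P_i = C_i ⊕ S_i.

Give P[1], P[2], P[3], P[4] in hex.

P[1] = 0xF, P[2] = 0x0, P[3] = 0xE, P[4] = 0x6

P[1]: T = 0xB, S = E(K, T) = 0x2; 0xD ⊕ 0x2 = 0xF.
P[2]: T = 0xC, S = E(K, T) = 0x5; 0x5 ⊕ 0x5 = 0x0.
P[3]: T = 0xD, S = E(K, T) = 0x4; 0xA ⊕ 0x4 = 0xE.
P[4]: T = 0xE, S = E(K, T) = 0x7; 0x1 ⊕ 0x7 = 0x6.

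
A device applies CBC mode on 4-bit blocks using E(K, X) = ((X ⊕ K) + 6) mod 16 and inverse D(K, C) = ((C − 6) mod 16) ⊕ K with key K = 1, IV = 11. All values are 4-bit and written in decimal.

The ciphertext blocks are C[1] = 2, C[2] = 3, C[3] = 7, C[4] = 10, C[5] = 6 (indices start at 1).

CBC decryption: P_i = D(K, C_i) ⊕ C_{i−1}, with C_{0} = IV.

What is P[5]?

P[5]: D(K, 6) = 1; 1 ⊕ 10 = 11.

P[5] = 11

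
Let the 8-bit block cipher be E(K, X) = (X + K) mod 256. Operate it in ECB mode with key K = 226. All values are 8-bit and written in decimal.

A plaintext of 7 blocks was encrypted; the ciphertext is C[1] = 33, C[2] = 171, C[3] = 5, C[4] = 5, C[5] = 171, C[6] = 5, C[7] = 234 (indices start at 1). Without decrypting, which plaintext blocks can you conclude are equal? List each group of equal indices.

P[2] = P[5]; P[3] = P[4] = P[6]

ECB encrypts each block independently with the same key, so equal ciphertext blocks imply equal plaintext blocks.
C[2] = C[5] = 171, so P[2] = P[5].
C[3] = C[4] = C[6] = 5, so P[3] = P[4] = P[6].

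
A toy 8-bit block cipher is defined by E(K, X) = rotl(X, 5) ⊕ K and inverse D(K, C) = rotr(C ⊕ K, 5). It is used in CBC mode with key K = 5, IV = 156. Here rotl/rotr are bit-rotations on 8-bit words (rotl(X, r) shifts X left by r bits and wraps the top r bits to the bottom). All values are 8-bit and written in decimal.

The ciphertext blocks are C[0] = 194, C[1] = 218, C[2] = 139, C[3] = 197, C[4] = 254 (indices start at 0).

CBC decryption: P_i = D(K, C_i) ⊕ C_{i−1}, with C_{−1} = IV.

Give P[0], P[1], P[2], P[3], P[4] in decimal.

P[0] = 162, P[1] = 60, P[2] = 174, P[3] = 141, P[4] = 26

P[0]: D(K, 194) = 62; 62 ⊕ 156 = 162.
P[1]: D(K, 218) = 254; 254 ⊕ 194 = 60.
P[2]: D(K, 139) = 116; 116 ⊕ 218 = 174.
P[3]: D(K, 197) = 6; 6 ⊕ 139 = 141.
P[4]: D(K, 254) = 223; 223 ⊕ 197 = 26.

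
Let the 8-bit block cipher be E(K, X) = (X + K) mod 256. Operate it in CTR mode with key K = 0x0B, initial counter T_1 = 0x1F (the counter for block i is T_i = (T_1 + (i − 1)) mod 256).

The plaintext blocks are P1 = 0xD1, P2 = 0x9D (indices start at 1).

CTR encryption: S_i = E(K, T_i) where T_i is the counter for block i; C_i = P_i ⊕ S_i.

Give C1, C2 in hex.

C1: T = 0x1F, S = E(K, T) = 0x2A; 0xD1 ⊕ 0x2A = 0xFB.
C2: T = 0x20, S = E(K, T) = 0x2B; 0x9D ⊕ 0x2B = 0xB6.

C1 = 0xFB, C2 = 0xB6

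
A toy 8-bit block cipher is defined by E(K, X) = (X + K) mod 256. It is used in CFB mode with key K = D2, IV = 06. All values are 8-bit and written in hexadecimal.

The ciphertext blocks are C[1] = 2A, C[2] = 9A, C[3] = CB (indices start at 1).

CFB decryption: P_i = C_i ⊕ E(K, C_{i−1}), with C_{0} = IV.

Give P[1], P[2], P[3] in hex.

P[1] = F2, P[2] = 66, P[3] = A7

P[1]: E(K, 06) = D8; 2A ⊕ D8 = F2.
P[2]: E(K, 2A) = FC; 9A ⊕ FC = 66.
P[3]: E(K, 9A) = 6C; CB ⊕ 6C = A7.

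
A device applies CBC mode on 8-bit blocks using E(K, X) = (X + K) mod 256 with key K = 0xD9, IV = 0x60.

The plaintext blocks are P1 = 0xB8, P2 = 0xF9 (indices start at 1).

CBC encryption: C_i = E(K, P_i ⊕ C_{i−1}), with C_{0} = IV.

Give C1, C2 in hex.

C1: P1 ⊕ 0x60 = 0xD8; E(K, 0xD8) = 0xB1.
C2: P2 ⊕ 0xB1 = 0x48; E(K, 0x48) = 0x21.

C1 = 0xB1, C2 = 0x21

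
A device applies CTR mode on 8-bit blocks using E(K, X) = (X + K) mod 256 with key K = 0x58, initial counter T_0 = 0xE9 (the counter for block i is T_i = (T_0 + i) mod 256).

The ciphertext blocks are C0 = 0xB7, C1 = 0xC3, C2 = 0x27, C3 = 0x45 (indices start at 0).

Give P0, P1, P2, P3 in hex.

CTR decryption: S_i = E(K, T_i) where T_i is the counter for block i; P_i = C_i ⊕ S_i.
P0: T = 0xE9, S = E(K, T) = 0x41; 0xB7 ⊕ 0x41 = 0xF6.
P1: T = 0xEA, S = E(K, T) = 0x42; 0xC3 ⊕ 0x42 = 0x81.
P2: T = 0xEB, S = E(K, T) = 0x43; 0x27 ⊕ 0x43 = 0x64.
P3: T = 0xEC, S = E(K, T) = 0x44; 0x45 ⊕ 0x44 = 0x01.

P0 = 0xF6, P1 = 0x81, P2 = 0x64, P3 = 0x01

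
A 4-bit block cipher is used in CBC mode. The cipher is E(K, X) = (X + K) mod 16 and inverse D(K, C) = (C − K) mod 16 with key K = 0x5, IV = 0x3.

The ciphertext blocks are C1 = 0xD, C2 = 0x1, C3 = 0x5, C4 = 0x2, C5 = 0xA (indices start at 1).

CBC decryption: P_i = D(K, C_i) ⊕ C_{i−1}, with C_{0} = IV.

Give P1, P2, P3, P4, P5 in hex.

P1 = 0xB, P2 = 0x1, P3 = 0x1, P4 = 0x8, P5 = 0x7

P1: D(K, 0xD) = 0x8; 0x8 ⊕ 0x3 = 0xB.
P2: D(K, 0x1) = 0xC; 0xC ⊕ 0xD = 0x1.
P3: D(K, 0x5) = 0x0; 0x0 ⊕ 0x1 = 0x1.
P4: D(K, 0x2) = 0xD; 0xD ⊕ 0x5 = 0x8.
P5: D(K, 0xA) = 0x5; 0x5 ⊕ 0x2 = 0x7.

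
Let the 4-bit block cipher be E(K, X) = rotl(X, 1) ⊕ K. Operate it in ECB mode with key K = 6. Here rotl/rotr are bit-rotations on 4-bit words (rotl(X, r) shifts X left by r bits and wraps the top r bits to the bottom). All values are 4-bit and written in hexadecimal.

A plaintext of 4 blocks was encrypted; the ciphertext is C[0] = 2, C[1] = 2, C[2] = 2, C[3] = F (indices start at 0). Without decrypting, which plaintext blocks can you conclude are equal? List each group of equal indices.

ECB encrypts each block independently with the same key, so equal ciphertext blocks imply equal plaintext blocks.
C[0] = C[1] = C[2] = 2, so P[0] = P[1] = P[2].

P[0] = P[1] = P[2]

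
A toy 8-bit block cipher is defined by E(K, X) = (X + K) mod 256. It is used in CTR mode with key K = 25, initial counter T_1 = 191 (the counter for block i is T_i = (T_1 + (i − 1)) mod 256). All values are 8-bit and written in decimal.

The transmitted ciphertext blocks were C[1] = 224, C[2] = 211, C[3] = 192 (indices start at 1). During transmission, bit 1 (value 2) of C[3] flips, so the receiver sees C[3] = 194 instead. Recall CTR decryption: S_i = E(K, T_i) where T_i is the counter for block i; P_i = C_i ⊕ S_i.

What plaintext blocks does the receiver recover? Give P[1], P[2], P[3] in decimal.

P[1] = 56, P[2] = 10, P[3] = 24

Only C[3] changed, to 194. In CTR, a change in C_i flips the same bit in P_i only; the keystream is unaffected. Decrypting the received ciphertext:
P[1]: T = 191, S = E(K, T) = 216; 224 ⊕ 216 = 56.
P[2]: T = 192, S = E(K, T) = 217; 211 ⊕ 217 = 10.
P[3]: T = 193, S = E(K, T) = 218; 194 ⊕ 218 = 24.
Blocks that differ from the original plaintext: P[3].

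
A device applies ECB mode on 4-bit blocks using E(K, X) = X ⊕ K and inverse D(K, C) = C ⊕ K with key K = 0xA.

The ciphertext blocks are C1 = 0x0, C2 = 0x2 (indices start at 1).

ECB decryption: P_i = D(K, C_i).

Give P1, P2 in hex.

P1: D(K, 0x0) = 0xA.
P2: D(K, 0x2) = 0x8.

P1 = 0xA, P2 = 0x8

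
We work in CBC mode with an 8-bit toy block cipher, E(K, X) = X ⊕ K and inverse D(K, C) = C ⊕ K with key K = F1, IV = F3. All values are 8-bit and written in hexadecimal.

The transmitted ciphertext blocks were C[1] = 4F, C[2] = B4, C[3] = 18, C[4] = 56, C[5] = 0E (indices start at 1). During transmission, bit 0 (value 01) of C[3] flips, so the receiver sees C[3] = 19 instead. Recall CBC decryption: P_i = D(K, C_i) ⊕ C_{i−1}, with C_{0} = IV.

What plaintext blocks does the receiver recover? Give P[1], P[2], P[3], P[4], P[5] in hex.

P[1] = 4D, P[2] = 0A, P[3] = 5C, P[4] = BE, P[5] = A9

Only C[3] changed, to 19. In CBC, a change in C_i garbles P_i and flips the same bit in P_{i+1}. Decrypting the received ciphertext:
P[1]: D(K, 4F) = BE; BE ⊕ F3 = 4D.
P[2]: D(K, B4) = 45; 45 ⊕ 4F = 0A.
P[3]: D(K, 19) = E8; E8 ⊕ B4 = 5C.
P[4]: D(K, 56) = A7; A7 ⊕ 19 = BE.
P[5]: D(K, 0E) = FF; FF ⊕ 56 = A9.
Blocks that differ from the original plaintext: P[3], P[4].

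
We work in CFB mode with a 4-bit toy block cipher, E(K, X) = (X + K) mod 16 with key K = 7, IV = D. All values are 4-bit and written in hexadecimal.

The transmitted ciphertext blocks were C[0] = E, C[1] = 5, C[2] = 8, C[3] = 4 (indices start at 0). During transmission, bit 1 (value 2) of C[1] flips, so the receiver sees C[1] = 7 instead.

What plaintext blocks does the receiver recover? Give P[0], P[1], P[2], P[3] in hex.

P[0] = A, P[1] = 2, P[2] = 6, P[3] = B

CFB decryption: P_i = C_i ⊕ E(K, C_{i−1}), with C_{−1} = IV.
Only C[1] changed, to 7. In CFB, a change in C_i flips the same bit in P_i and garbles P_{i+1}. Decrypting the received ciphertext:
P[0]: E(K, D) = 4; E ⊕ 4 = A.
P[1]: E(K, E) = 5; 7 ⊕ 5 = 2.
P[2]: E(K, 7) = E; 8 ⊕ E = 6.
P[3]: E(K, 8) = F; 4 ⊕ F = B.
Blocks that differ from the original plaintext: P[1], P[2].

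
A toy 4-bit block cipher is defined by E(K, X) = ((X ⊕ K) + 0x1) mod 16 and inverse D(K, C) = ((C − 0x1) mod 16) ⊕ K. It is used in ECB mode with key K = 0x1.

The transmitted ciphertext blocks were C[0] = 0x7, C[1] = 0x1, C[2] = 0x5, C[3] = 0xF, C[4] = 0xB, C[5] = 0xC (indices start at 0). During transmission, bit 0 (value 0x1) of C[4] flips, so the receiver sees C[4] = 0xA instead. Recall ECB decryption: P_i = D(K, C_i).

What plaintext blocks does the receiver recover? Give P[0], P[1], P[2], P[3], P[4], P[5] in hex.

Only C[4] changed, to 0xA. In ECB, a change in C_i affects only P_i. Decrypting the received ciphertext:
P[0]: D(K, 0x7) = 0x7.
P[1]: D(K, 0x1) = 0x1.
P[2]: D(K, 0x5) = 0x5.
P[3]: D(K, 0xF) = 0xF.
P[4]: D(K, 0xA) = 0x8.
P[5]: D(K, 0xC) = 0xA.
Blocks that differ from the original plaintext: P[4].

P[0] = 0x7, P[1] = 0x1, P[2] = 0x5, P[3] = 0xF, P[4] = 0x8, P[5] = 0xA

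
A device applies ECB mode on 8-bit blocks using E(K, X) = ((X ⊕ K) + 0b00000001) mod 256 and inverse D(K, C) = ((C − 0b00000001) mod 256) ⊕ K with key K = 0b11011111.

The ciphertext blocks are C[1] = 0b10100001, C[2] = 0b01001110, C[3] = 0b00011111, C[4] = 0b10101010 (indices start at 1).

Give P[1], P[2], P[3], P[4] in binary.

P[1] = 0b01111111, P[2] = 0b10010010, P[3] = 0b11000001, P[4] = 0b01110110

ECB decryption: P_i = D(K, C_i).
P[1]: D(K, 0b10100001) = 0b01111111.
P[2]: D(K, 0b01001110) = 0b10010010.
P[3]: D(K, 0b00011111) = 0b11000001.
P[4]: D(K, 0b10101010) = 0b01110110.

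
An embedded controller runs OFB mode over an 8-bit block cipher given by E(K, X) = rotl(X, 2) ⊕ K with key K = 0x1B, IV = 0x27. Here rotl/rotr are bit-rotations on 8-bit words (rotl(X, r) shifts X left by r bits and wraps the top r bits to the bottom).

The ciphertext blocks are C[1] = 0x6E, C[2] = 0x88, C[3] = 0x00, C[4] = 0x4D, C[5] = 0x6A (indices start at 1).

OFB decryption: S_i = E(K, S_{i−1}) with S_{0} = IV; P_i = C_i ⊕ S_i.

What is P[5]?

P[5] = 0xED

P[1]: S = E(K, 0x27) = 0x87; 0x6E ⊕ 0x87 = 0xE9.
P[2]: S = E(K, 0x87) = 0x05; 0x88 ⊕ 0x05 = 0x8D.
P[3]: S = E(K, 0x05) = 0x0F; 0x00 ⊕ 0x0F = 0x0F.
P[4]: S = E(K, 0x0F) = 0x27; 0x4D ⊕ 0x27 = 0x6A.
P[5]: S = E(K, 0x27) = 0x87; 0x6A ⊕ 0x87 = 0xED.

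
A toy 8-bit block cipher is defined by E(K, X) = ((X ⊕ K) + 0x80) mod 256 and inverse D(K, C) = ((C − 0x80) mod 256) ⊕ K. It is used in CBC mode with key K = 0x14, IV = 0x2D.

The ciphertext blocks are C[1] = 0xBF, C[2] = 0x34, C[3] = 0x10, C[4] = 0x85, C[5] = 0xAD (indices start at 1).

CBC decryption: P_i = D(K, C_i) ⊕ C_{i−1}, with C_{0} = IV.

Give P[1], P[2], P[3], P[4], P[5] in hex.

P[1]: D(K, 0xBF) = 0x2B; 0x2B ⊕ 0x2D = 0x06.
P[2]: D(K, 0x34) = 0xA0; 0xA0 ⊕ 0xBF = 0x1F.
P[3]: D(K, 0x10) = 0x84; 0x84 ⊕ 0x34 = 0xB0.
P[4]: D(K, 0x85) = 0x11; 0x11 ⊕ 0x10 = 0x01.
P[5]: D(K, 0xAD) = 0x39; 0x39 ⊕ 0x85 = 0xBC.

P[1] = 0x06, P[2] = 0x1F, P[3] = 0xB0, P[4] = 0x01, P[5] = 0xBC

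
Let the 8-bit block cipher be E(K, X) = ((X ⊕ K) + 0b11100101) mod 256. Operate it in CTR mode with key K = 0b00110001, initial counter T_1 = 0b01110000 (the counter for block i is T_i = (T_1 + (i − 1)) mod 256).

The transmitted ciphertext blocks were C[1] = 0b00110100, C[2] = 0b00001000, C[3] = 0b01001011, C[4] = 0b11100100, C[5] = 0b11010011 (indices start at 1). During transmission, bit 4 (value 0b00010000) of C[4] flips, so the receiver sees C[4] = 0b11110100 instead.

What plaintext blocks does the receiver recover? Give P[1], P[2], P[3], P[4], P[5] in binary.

P[1] = 0b00010010, P[2] = 0b00101101, P[3] = 0b01100011, P[4] = 0b11010011, P[5] = 0b11111001

CTR decryption: S_i = E(K, T_i) where T_i is the counter for block i; P_i = C_i ⊕ S_i.
Only C[4] changed, to 0b11110100. In CTR, a change in C_i flips the same bit in P_i only; the keystream is unaffected. Decrypting the received ciphertext:
P[1]: T = 0b01110000, S = E(K, T) = 0b00100110; 0b00110100 ⊕ 0b00100110 = 0b00010010.
P[2]: T = 0b01110001, S = E(K, T) = 0b00100101; 0b00001000 ⊕ 0b00100101 = 0b00101101.
P[3]: T = 0b01110010, S = E(K, T) = 0b00101000; 0b01001011 ⊕ 0b00101000 = 0b01100011.
P[4]: T = 0b01110011, S = E(K, T) = 0b00100111; 0b11110100 ⊕ 0b00100111 = 0b11010011.
P[5]: T = 0b01110100, S = E(K, T) = 0b00101010; 0b11010011 ⊕ 0b00101010 = 0b11111001.
Blocks that differ from the original plaintext: P[4].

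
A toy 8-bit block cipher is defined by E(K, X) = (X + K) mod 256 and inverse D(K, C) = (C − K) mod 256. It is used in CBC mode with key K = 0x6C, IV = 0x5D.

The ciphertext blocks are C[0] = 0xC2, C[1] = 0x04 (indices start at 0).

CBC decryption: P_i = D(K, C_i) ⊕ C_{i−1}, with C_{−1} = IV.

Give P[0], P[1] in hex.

P[0] = 0x0B, P[1] = 0x5A

P[0]: D(K, 0xC2) = 0x56; 0x56 ⊕ 0x5D = 0x0B.
P[1]: D(K, 0x04) = 0x98; 0x98 ⊕ 0xC2 = 0x5A.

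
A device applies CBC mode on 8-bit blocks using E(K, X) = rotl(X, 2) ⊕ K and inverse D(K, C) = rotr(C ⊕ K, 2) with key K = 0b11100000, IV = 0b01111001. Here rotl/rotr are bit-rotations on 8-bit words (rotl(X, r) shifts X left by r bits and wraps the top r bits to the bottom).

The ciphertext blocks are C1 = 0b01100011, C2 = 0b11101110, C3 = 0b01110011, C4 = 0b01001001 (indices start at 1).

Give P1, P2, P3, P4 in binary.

CBC decryption: P_i = D(K, C_i) ⊕ C_{i−1}, with C_{0} = IV.
P1: D(K, 0b01100011) = 0b11100000; 0b11100000 ⊕ 0b01111001 = 0b10011001.
P2: D(K, 0b11101110) = 0b10000011; 0b10000011 ⊕ 0b01100011 = 0b11100000.
P3: D(K, 0b01110011) = 0b11100100; 0b11100100 ⊕ 0b11101110 = 0b00001010.
P4: D(K, 0b01001001) = 0b01101010; 0b01101010 ⊕ 0b01110011 = 0b00011001.

P1 = 0b10011001, P2 = 0b11100000, P3 = 0b00001010, P4 = 0b00011001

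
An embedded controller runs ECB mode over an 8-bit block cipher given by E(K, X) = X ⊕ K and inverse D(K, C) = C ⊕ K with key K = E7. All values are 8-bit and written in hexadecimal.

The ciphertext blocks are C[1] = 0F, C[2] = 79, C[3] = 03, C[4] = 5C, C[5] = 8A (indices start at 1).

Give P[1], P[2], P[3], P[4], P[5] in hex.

ECB decryption: P_i = D(K, C_i).
P[1]: D(K, 0F) = E8.
P[2]: D(K, 79) = 9E.
P[3]: D(K, 03) = E4.
P[4]: D(K, 5C) = BB.
P[5]: D(K, 8A) = 6D.

P[1] = E8, P[2] = 9E, P[3] = E4, P[4] = BB, P[5] = 6D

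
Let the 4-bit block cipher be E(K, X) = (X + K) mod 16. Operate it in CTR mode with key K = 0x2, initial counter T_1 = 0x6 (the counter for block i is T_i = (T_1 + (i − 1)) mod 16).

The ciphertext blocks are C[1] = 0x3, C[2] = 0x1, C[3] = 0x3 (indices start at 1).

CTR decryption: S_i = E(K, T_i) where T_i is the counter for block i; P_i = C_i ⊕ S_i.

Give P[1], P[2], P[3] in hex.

P[1]: T = 0x6, S = E(K, T) = 0x8; 0x3 ⊕ 0x8 = 0xB.
P[2]: T = 0x7, S = E(K, T) = 0x9; 0x1 ⊕ 0x9 = 0x8.
P[3]: T = 0x8, S = E(K, T) = 0xA; 0x3 ⊕ 0xA = 0x9.

P[1] = 0xB, P[2] = 0x8, P[3] = 0x9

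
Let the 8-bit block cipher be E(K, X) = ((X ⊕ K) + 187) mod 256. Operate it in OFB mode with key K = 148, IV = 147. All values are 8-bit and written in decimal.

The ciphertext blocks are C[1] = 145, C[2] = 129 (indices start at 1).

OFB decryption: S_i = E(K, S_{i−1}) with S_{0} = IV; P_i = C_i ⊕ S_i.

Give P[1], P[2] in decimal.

P[1] = 83, P[2] = 144

P[1]: S = E(K, 147) = 194; 145 ⊕ 194 = 83.
P[2]: S = E(K, 194) = 17; 129 ⊕ 17 = 144.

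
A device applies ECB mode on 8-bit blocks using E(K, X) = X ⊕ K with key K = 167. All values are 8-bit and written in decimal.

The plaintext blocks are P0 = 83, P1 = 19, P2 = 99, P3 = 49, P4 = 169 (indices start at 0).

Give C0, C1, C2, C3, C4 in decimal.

ECB encryption: C_i = E(K, P_i).
C0: E(K, 83) = 244.
C1: E(K, 19) = 180.
C2: E(K, 99) = 196.
C3: E(K, 49) = 150.
C4: E(K, 169) = 14.

C0 = 244, C1 = 180, C2 = 196, C3 = 150, C4 = 14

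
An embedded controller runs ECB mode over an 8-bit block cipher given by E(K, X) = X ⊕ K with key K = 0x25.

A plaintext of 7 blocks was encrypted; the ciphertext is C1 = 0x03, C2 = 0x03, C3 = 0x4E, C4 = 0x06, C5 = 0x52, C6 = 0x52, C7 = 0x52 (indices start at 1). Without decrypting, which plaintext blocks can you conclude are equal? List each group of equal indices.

P1 = P2; P5 = P6 = P7

ECB encrypts each block independently with the same key, so equal ciphertext blocks imply equal plaintext blocks.
C1 = C2 = 0x03, so P1 = P2.
C5 = C6 = C7 = 0x52, so P5 = P6 = P7.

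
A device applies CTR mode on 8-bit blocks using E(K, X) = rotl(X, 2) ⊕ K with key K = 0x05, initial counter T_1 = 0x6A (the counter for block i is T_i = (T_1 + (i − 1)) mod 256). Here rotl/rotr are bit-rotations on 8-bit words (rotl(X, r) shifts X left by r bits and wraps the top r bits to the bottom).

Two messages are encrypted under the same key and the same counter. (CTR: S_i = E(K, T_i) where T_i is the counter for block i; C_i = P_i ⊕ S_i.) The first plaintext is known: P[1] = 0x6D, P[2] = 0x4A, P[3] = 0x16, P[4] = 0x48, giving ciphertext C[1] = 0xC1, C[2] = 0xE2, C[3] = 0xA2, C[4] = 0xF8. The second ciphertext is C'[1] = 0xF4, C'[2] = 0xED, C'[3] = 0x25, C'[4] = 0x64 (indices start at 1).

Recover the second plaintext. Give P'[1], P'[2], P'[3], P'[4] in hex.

P'[1] = 0x58, P'[2] = 0x45, P'[3] = 0x91, P'[4] = 0xD4

In CTR with a reused counter, both messages share the same keystream S_i, so C_i ⊕ C'_i = P_i ⊕ P'_i and thus P'_i = P_i ⊕ C_i ⊕ C'_i.
P'[1]: 0x6D ⊕ 0xC1 ⊕ 0xF4 = 0x58.
P'[2]: 0x4A ⊕ 0xE2 ⊕ 0xED = 0x45.
P'[3]: 0x16 ⊕ 0xA2 ⊕ 0x25 = 0x91.
P'[4]: 0x48 ⊕ 0xF8 ⊕ 0x64 = 0xD4.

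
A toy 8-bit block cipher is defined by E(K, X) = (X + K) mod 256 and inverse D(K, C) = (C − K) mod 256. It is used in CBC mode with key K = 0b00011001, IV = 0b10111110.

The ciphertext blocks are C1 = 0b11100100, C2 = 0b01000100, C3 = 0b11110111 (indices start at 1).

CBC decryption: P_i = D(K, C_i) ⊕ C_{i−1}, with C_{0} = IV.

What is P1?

P1 = 0b01110101

P1: D(K, 0b11100100) = 0b11001011; 0b11001011 ⊕ 0b10111110 = 0b01110101.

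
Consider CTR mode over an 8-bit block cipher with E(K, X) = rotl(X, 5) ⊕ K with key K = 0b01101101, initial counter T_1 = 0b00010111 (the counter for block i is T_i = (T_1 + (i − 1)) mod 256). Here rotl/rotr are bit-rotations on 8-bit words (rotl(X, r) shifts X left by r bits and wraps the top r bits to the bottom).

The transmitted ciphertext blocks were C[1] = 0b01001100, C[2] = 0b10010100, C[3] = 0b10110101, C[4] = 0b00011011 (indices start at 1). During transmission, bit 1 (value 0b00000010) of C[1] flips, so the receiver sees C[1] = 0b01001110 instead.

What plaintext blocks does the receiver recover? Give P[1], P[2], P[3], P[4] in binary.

P[1] = 0b11000001, P[2] = 0b11111010, P[3] = 0b11111011, P[4] = 0b00110101

CTR decryption: S_i = E(K, T_i) where T_i is the counter for block i; P_i = C_i ⊕ S_i.
Only C[1] changed, to 0b01001110. In CTR, a change in C_i flips the same bit in P_i only; the keystream is unaffected. Decrypting the received ciphertext:
P[1]: T = 0b00010111, S = E(K, T) = 0b10001111; 0b01001110 ⊕ 0b10001111 = 0b11000001.
P[2]: T = 0b00011000, S = E(K, T) = 0b01101110; 0b10010100 ⊕ 0b01101110 = 0b11111010.
P[3]: T = 0b00011001, S = E(K, T) = 0b01001110; 0b10110101 ⊕ 0b01001110 = 0b11111011.
P[4]: T = 0b00011010, S = E(K, T) = 0b00101110; 0b00011011 ⊕ 0b00101110 = 0b00110101.
Blocks that differ from the original plaintext: P[1].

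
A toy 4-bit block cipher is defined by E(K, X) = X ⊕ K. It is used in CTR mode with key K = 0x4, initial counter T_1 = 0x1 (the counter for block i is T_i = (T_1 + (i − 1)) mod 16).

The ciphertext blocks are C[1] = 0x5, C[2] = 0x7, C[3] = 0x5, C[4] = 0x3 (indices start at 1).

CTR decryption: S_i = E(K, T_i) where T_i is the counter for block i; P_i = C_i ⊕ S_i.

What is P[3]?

P[3] = 0x2

P[3]: T = 0x3, S = E(K, T) = 0x7; 0x5 ⊕ 0x7 = 0x2.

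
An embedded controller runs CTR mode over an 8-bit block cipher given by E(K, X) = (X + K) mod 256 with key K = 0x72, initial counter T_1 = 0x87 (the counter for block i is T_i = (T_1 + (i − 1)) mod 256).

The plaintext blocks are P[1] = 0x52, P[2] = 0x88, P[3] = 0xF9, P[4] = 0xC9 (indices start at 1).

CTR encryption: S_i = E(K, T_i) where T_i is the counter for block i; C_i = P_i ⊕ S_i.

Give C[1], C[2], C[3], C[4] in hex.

C[1] = 0xAB, C[2] = 0x72, C[3] = 0x02, C[4] = 0x35

C[1]: T = 0x87, S = E(K, T) = 0xF9; 0x52 ⊕ 0xF9 = 0xAB.
C[2]: T = 0x88, S = E(K, T) = 0xFA; 0x88 ⊕ 0xFA = 0x72.
C[3]: T = 0x89, S = E(K, T) = 0xFB; 0xF9 ⊕ 0xFB = 0x02.
C[4]: T = 0x8A, S = E(K, T) = 0xFC; 0xC9 ⊕ 0xFC = 0x35.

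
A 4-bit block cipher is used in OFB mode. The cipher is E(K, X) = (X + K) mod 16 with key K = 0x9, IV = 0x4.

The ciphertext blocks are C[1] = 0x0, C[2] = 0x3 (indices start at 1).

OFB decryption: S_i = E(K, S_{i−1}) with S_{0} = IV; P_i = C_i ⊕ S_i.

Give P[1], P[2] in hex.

P[1]: S = E(K, 0x4) = 0xD; 0x0 ⊕ 0xD = 0xD.
P[2]: S = E(K, 0xD) = 0x6; 0x3 ⊕ 0x6 = 0x5.

P[1] = 0xD, P[2] = 0x5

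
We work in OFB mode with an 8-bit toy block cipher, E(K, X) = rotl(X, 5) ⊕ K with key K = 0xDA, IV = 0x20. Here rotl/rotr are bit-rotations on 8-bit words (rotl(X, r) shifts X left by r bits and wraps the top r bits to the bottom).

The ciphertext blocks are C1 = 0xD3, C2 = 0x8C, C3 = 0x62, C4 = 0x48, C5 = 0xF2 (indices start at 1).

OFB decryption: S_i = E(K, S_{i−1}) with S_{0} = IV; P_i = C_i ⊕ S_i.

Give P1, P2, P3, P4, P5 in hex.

P1: S = E(K, 0x20) = 0xDE; 0xD3 ⊕ 0xDE = 0x0D.
P2: S = E(K, 0xDE) = 0x01; 0x8C ⊕ 0x01 = 0x8D.
P3: S = E(K, 0x01) = 0xFA; 0x62 ⊕ 0xFA = 0x98.
P4: S = E(K, 0xFA) = 0x85; 0x48 ⊕ 0x85 = 0xCD.
P5: S = E(K, 0x85) = 0x6A; 0xF2 ⊕ 0x6A = 0x98.

P1 = 0x0D, P2 = 0x8D, P3 = 0x98, P4 = 0xCD, P5 = 0x98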